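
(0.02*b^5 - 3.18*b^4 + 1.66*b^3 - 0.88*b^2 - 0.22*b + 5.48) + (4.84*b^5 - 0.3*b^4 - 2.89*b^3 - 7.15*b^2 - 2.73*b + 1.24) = 4.86*b^5 - 3.48*b^4 - 1.23*b^3 - 8.03*b^2 - 2.95*b + 6.72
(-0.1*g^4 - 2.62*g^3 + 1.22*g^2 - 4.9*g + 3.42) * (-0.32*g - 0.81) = 0.032*g^5 + 0.9194*g^4 + 1.7318*g^3 + 0.5798*g^2 + 2.8746*g - 2.7702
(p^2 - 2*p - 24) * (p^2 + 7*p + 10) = p^4 + 5*p^3 - 28*p^2 - 188*p - 240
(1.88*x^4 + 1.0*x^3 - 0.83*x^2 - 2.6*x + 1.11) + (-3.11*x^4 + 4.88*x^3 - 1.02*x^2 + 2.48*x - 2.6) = -1.23*x^4 + 5.88*x^3 - 1.85*x^2 - 0.12*x - 1.49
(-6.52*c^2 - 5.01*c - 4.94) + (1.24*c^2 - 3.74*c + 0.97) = -5.28*c^2 - 8.75*c - 3.97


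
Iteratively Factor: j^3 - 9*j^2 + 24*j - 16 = (j - 4)*(j^2 - 5*j + 4) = (j - 4)^2*(j - 1)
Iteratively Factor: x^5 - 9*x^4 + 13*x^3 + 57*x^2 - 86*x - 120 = (x - 4)*(x^4 - 5*x^3 - 7*x^2 + 29*x + 30) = (x - 4)*(x + 2)*(x^3 - 7*x^2 + 7*x + 15) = (x - 4)*(x + 1)*(x + 2)*(x^2 - 8*x + 15) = (x - 5)*(x - 4)*(x + 1)*(x + 2)*(x - 3)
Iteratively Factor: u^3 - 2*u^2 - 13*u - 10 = (u + 1)*(u^2 - 3*u - 10) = (u + 1)*(u + 2)*(u - 5)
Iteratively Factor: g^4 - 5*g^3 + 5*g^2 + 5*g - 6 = (g - 1)*(g^3 - 4*g^2 + g + 6) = (g - 3)*(g - 1)*(g^2 - g - 2) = (g - 3)*(g - 2)*(g - 1)*(g + 1)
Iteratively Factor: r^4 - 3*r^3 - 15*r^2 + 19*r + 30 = (r + 1)*(r^3 - 4*r^2 - 11*r + 30) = (r - 2)*(r + 1)*(r^2 - 2*r - 15) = (r - 2)*(r + 1)*(r + 3)*(r - 5)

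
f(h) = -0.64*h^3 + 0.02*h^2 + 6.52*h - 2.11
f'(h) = -1.92*h^2 + 0.04*h + 6.52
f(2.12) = 5.70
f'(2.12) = -2.02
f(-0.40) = -4.67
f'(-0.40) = 6.20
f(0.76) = 2.58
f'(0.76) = 5.44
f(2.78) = 2.42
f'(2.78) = -8.21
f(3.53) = -7.00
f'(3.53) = -17.26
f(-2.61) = -7.61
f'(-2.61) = -6.66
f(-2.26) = -9.36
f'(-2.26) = -3.38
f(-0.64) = -6.11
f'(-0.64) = 5.71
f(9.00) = -408.37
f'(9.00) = -148.64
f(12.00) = -1026.91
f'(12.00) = -269.48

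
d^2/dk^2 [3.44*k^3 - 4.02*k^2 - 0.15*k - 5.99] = 20.64*k - 8.04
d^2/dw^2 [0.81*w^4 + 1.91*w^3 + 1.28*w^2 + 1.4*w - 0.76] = 9.72*w^2 + 11.46*w + 2.56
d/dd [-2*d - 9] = -2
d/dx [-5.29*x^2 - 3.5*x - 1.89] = -10.58*x - 3.5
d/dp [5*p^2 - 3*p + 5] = 10*p - 3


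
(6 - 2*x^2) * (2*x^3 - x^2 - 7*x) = -4*x^5 + 2*x^4 + 26*x^3 - 6*x^2 - 42*x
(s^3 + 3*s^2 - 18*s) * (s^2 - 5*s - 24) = s^5 - 2*s^4 - 57*s^3 + 18*s^2 + 432*s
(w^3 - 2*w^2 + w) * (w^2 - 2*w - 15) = w^5 - 4*w^4 - 10*w^3 + 28*w^2 - 15*w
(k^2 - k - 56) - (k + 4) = k^2 - 2*k - 60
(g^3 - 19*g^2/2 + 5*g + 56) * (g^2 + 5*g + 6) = g^5 - 9*g^4/2 - 73*g^3/2 + 24*g^2 + 310*g + 336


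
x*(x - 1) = x^2 - x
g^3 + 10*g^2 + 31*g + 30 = (g + 2)*(g + 3)*(g + 5)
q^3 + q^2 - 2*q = q*(q - 1)*(q + 2)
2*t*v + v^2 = v*(2*t + v)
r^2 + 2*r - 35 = (r - 5)*(r + 7)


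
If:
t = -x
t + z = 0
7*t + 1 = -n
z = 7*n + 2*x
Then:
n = -1/50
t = -7/50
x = 7/50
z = 7/50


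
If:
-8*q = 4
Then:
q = -1/2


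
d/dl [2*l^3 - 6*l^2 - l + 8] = 6*l^2 - 12*l - 1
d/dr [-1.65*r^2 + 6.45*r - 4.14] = 6.45 - 3.3*r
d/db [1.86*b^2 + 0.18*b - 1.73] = 3.72*b + 0.18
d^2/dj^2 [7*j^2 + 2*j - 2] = 14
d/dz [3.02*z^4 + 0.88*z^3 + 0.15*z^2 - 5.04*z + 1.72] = 12.08*z^3 + 2.64*z^2 + 0.3*z - 5.04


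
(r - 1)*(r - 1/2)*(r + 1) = r^3 - r^2/2 - r + 1/2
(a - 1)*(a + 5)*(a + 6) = a^3 + 10*a^2 + 19*a - 30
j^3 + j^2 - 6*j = j*(j - 2)*(j + 3)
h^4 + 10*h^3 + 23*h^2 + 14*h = h*(h + 1)*(h + 2)*(h + 7)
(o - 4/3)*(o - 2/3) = o^2 - 2*o + 8/9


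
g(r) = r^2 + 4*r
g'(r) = 2*r + 4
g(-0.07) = -0.28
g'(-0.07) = 3.86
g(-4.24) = 1.02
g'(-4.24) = -4.48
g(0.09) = 0.37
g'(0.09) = 4.18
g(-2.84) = -3.29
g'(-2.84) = -1.68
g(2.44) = 15.71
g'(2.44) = 8.88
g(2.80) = 19.04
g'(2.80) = 9.60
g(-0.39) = -1.41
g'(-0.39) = 3.22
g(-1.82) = -3.97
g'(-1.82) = 0.36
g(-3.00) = -3.00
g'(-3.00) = -2.00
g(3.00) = 21.00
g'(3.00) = 10.00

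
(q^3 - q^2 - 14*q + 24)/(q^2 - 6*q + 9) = (q^2 + 2*q - 8)/(q - 3)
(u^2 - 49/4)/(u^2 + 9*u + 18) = (u^2 - 49/4)/(u^2 + 9*u + 18)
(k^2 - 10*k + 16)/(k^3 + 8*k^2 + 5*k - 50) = (k - 8)/(k^2 + 10*k + 25)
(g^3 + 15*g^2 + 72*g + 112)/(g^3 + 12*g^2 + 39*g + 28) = (g + 4)/(g + 1)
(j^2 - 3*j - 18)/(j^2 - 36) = (j + 3)/(j + 6)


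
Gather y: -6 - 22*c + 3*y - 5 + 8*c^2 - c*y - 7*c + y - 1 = 8*c^2 - 29*c + y*(4 - c) - 12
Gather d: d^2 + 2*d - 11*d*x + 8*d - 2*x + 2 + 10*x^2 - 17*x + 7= d^2 + d*(10 - 11*x) + 10*x^2 - 19*x + 9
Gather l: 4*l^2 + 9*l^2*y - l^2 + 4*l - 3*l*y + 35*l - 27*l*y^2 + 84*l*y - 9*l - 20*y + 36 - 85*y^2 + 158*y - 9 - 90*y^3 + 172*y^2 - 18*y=l^2*(9*y + 3) + l*(-27*y^2 + 81*y + 30) - 90*y^3 + 87*y^2 + 120*y + 27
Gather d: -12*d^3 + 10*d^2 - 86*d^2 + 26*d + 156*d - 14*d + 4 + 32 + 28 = -12*d^3 - 76*d^2 + 168*d + 64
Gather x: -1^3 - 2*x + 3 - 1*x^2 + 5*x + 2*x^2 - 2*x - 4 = x^2 + x - 2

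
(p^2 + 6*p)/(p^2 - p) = (p + 6)/(p - 1)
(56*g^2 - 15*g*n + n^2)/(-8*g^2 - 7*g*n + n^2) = (-7*g + n)/(g + n)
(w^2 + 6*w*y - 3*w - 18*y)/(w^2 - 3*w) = (w + 6*y)/w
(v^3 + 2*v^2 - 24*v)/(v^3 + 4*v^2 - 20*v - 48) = v/(v + 2)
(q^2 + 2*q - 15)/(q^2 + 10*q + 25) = (q - 3)/(q + 5)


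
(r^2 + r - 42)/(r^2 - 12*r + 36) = (r + 7)/(r - 6)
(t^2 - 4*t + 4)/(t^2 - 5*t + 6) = (t - 2)/(t - 3)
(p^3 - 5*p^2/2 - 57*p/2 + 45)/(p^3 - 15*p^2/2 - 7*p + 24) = (p^2 - p - 30)/(p^2 - 6*p - 16)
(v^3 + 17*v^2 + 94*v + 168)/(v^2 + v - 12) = (v^2 + 13*v + 42)/(v - 3)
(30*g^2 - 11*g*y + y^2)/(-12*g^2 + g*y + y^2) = (30*g^2 - 11*g*y + y^2)/(-12*g^2 + g*y + y^2)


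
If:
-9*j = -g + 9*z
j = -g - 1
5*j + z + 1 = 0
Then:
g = -27/35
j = -8/35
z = 1/7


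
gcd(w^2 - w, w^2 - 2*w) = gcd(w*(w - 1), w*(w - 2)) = w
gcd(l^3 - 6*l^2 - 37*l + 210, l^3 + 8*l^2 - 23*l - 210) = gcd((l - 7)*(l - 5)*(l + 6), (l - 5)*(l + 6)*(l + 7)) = l^2 + l - 30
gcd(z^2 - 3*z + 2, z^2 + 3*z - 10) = z - 2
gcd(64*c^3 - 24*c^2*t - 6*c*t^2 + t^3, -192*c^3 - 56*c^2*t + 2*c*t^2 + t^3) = -32*c^2 - 4*c*t + t^2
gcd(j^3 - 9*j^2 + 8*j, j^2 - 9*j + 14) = 1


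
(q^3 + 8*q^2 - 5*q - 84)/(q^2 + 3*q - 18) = (q^2 + 11*q + 28)/(q + 6)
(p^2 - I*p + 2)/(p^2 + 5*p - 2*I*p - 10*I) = (p + I)/(p + 5)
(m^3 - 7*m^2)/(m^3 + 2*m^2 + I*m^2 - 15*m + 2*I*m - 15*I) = m^2*(m - 7)/(m^3 + m^2*(2 + I) + m*(-15 + 2*I) - 15*I)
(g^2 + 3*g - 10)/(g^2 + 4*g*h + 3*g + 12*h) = (g^2 + 3*g - 10)/(g^2 + 4*g*h + 3*g + 12*h)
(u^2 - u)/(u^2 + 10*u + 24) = u*(u - 1)/(u^2 + 10*u + 24)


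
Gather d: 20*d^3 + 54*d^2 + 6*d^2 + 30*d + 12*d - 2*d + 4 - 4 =20*d^3 + 60*d^2 + 40*d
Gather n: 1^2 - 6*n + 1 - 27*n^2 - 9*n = -27*n^2 - 15*n + 2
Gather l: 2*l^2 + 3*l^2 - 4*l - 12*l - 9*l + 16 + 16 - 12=5*l^2 - 25*l + 20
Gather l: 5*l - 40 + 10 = 5*l - 30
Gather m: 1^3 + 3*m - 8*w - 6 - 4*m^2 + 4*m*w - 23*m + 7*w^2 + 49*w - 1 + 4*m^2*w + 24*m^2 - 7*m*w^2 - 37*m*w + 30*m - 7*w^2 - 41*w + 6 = m^2*(4*w + 20) + m*(-7*w^2 - 33*w + 10)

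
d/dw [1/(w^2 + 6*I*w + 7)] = 2*(-w - 3*I)/(w^2 + 6*I*w + 7)^2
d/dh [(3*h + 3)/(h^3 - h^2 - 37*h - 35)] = 6*(1 - h)/(h^4 - 4*h^3 - 66*h^2 + 140*h + 1225)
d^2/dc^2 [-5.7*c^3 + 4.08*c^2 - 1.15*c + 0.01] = 8.16 - 34.2*c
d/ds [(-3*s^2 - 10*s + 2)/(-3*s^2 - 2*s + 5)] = 2*(-12*s^2 - 9*s - 23)/(9*s^4 + 12*s^3 - 26*s^2 - 20*s + 25)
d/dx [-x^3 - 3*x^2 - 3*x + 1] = -3*x^2 - 6*x - 3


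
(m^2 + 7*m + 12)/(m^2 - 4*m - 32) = (m + 3)/(m - 8)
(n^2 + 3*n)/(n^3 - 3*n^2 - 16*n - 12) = n*(n + 3)/(n^3 - 3*n^2 - 16*n - 12)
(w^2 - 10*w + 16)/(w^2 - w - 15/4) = 4*(-w^2 + 10*w - 16)/(-4*w^2 + 4*w + 15)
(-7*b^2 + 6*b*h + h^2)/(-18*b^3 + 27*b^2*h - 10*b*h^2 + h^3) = (7*b + h)/(18*b^2 - 9*b*h + h^2)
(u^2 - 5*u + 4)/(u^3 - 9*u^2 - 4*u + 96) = (u - 1)/(u^2 - 5*u - 24)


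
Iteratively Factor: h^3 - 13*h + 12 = (h - 1)*(h^2 + h - 12) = (h - 3)*(h - 1)*(h + 4)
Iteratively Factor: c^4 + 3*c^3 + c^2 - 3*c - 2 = (c + 2)*(c^3 + c^2 - c - 1) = (c + 1)*(c + 2)*(c^2 - 1) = (c + 1)^2*(c + 2)*(c - 1)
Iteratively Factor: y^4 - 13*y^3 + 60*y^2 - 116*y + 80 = (y - 2)*(y^3 - 11*y^2 + 38*y - 40) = (y - 4)*(y - 2)*(y^2 - 7*y + 10) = (y - 4)*(y - 2)^2*(y - 5)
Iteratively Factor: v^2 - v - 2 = (v + 1)*(v - 2)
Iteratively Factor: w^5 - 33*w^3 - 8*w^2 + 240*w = (w - 3)*(w^4 + 3*w^3 - 24*w^2 - 80*w) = w*(w - 3)*(w^3 + 3*w^2 - 24*w - 80) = w*(w - 3)*(w + 4)*(w^2 - w - 20) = w*(w - 3)*(w + 4)^2*(w - 5)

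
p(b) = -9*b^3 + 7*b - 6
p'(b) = 7 - 27*b^2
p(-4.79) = 949.59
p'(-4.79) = -612.49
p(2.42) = -116.61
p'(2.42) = -151.12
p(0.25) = -4.39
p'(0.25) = 5.31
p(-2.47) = 112.33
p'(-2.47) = -157.72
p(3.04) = -237.57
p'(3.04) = -242.52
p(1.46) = -23.79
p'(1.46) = -50.55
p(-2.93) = 199.87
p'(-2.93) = -224.79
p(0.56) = -3.66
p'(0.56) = -1.47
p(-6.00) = 1896.00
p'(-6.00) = -965.00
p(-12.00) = 15462.00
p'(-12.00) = -3881.00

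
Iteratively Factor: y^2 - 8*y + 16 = (y - 4)*(y - 4)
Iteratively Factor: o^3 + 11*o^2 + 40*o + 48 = (o + 3)*(o^2 + 8*o + 16) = (o + 3)*(o + 4)*(o + 4)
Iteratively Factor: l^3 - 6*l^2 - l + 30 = (l - 3)*(l^2 - 3*l - 10) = (l - 3)*(l + 2)*(l - 5)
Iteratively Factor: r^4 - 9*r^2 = (r + 3)*(r^3 - 3*r^2) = r*(r + 3)*(r^2 - 3*r) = r*(r - 3)*(r + 3)*(r)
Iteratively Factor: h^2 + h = (h + 1)*(h)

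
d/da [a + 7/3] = 1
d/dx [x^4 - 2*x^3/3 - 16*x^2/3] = 2*x*(6*x^2 - 3*x - 16)/3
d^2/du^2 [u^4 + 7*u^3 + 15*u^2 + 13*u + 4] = 12*u^2 + 42*u + 30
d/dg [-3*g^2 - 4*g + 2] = -6*g - 4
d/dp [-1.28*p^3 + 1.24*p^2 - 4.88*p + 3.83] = -3.84*p^2 + 2.48*p - 4.88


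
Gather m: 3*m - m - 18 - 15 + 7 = 2*m - 26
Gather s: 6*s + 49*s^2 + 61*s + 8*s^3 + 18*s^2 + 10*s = 8*s^3 + 67*s^2 + 77*s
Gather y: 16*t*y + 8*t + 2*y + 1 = 8*t + y*(16*t + 2) + 1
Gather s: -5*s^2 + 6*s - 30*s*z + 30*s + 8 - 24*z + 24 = -5*s^2 + s*(36 - 30*z) - 24*z + 32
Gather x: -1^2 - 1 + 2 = 0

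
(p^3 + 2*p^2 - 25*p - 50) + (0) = p^3 + 2*p^2 - 25*p - 50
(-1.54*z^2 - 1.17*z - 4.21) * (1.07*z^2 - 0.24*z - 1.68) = -1.6478*z^4 - 0.8823*z^3 - 1.6367*z^2 + 2.976*z + 7.0728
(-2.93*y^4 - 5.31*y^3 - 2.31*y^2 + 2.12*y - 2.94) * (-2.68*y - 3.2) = 7.8524*y^5 + 23.6068*y^4 + 23.1828*y^3 + 1.7104*y^2 + 1.0952*y + 9.408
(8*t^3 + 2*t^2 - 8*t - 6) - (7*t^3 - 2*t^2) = t^3 + 4*t^2 - 8*t - 6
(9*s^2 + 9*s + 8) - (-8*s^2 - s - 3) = 17*s^2 + 10*s + 11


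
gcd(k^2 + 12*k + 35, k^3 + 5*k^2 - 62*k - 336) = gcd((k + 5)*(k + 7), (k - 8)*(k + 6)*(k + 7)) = k + 7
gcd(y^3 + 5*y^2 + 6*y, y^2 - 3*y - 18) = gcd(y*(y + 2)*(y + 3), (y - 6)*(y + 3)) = y + 3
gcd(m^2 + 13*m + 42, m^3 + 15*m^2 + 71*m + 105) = m + 7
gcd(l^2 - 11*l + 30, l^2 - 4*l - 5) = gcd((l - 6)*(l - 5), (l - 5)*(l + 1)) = l - 5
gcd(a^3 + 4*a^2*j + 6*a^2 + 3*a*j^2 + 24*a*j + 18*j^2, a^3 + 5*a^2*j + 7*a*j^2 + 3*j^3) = a^2 + 4*a*j + 3*j^2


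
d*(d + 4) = d^2 + 4*d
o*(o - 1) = o^2 - o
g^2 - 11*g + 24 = (g - 8)*(g - 3)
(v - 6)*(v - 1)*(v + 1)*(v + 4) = v^4 - 2*v^3 - 25*v^2 + 2*v + 24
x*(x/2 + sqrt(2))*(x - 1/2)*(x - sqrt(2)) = x^4/2 - x^3/4 + sqrt(2)*x^3/2 - 2*x^2 - sqrt(2)*x^2/4 + x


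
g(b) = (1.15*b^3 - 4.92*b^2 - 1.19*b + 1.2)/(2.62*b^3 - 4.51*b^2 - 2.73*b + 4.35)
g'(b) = (-7.86*b^2 + 9.02*b + 2.73)*(1.15*b^3 - 4.92*b^2 - 1.19*b + 1.2)/(2.62*b^3 - 4.51*b^2 - 2.73*b + 4.35)^2 + (3.45*b^2 - 9.84*b - 1.19)/(2.62*b^3 - 4.51*b^2 - 2.73*b + 4.35) = (7.7039*b^4 - 0.0434000000000054*b^3 + 13.6402*b^2 - 31.98*b - 1.9005)/(6.8644*b^6 - 23.6324*b^5 + 6.0349*b^4 + 47.4186*b^3 - 31.7841*b^2 - 23.751*b + 18.9225)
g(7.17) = 0.23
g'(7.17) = 0.04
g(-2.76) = 0.74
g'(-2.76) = 0.11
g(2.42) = -1.68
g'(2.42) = 3.69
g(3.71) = -0.19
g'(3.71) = 0.35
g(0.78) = -3.02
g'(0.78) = -30.31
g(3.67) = -0.20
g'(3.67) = 0.37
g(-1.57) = 1.07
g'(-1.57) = 0.81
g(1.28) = 5.75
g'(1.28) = 0.09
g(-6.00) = 0.59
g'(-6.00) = 0.02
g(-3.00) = 0.71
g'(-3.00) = 0.09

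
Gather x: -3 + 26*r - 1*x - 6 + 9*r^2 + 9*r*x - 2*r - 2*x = 9*r^2 + 24*r + x*(9*r - 3) - 9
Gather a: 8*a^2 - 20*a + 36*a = 8*a^2 + 16*a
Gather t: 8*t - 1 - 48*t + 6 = 5 - 40*t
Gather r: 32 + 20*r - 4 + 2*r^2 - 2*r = 2*r^2 + 18*r + 28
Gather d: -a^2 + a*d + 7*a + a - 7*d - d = -a^2 + 8*a + d*(a - 8)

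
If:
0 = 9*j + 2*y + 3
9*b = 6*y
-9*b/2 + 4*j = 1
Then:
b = -2/5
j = -1/5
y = -3/5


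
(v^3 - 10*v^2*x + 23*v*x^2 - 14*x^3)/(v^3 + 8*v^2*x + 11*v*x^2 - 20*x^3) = (v^2 - 9*v*x + 14*x^2)/(v^2 + 9*v*x + 20*x^2)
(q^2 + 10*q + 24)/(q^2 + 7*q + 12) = (q + 6)/(q + 3)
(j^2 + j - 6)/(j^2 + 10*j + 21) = (j - 2)/(j + 7)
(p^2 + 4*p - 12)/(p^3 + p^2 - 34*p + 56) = (p + 6)/(p^2 + 3*p - 28)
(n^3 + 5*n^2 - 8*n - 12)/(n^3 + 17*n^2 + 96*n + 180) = (n^2 - n - 2)/(n^2 + 11*n + 30)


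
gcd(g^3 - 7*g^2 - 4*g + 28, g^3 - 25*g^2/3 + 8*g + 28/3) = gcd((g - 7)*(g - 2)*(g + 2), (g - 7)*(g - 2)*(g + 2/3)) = g^2 - 9*g + 14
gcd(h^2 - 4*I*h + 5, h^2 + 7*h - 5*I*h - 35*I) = h - 5*I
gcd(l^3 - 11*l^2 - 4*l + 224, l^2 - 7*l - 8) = l - 8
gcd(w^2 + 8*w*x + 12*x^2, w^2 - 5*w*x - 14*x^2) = w + 2*x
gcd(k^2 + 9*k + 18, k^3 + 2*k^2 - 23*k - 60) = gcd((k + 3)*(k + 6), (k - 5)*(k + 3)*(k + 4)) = k + 3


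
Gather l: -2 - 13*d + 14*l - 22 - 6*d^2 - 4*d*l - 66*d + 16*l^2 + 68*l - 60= -6*d^2 - 79*d + 16*l^2 + l*(82 - 4*d) - 84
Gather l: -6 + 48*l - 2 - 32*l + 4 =16*l - 4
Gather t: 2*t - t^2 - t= -t^2 + t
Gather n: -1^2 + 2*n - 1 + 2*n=4*n - 2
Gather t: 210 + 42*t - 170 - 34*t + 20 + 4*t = 12*t + 60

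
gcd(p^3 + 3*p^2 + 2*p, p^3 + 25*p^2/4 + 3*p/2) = p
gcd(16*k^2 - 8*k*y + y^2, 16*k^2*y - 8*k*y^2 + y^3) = 16*k^2 - 8*k*y + y^2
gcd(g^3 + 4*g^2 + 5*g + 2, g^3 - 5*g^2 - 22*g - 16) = g^2 + 3*g + 2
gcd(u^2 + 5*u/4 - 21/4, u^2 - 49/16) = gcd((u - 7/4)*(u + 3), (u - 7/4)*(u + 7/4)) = u - 7/4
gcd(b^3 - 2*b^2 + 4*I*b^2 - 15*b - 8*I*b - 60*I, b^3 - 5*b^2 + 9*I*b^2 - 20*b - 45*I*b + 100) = b^2 + b*(-5 + 4*I) - 20*I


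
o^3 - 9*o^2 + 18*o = o*(o - 6)*(o - 3)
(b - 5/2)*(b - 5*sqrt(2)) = b^2 - 5*sqrt(2)*b - 5*b/2 + 25*sqrt(2)/2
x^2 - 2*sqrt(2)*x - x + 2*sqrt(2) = (x - 1)*(x - 2*sqrt(2))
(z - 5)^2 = z^2 - 10*z + 25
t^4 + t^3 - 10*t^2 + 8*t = t*(t - 2)*(t - 1)*(t + 4)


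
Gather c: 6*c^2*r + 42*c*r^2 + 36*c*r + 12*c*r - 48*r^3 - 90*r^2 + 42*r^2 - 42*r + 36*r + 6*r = 6*c^2*r + c*(42*r^2 + 48*r) - 48*r^3 - 48*r^2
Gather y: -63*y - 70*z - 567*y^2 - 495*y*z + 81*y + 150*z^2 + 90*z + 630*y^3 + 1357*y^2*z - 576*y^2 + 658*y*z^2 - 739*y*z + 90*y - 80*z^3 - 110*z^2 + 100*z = 630*y^3 + y^2*(1357*z - 1143) + y*(658*z^2 - 1234*z + 108) - 80*z^3 + 40*z^2 + 120*z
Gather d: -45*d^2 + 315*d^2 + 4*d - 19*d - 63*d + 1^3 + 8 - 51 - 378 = 270*d^2 - 78*d - 420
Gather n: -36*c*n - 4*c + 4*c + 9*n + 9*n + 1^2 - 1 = n*(18 - 36*c)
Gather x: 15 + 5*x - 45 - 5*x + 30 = 0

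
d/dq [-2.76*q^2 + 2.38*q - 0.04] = 2.38 - 5.52*q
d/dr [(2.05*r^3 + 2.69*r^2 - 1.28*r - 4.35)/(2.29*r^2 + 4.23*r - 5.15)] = (4.6945*r^4 + 17.343*r^3 - 17.3626*r^2 - 7.784*r + 24.9925)/(5.2441*r^4 + 19.3734*r^3 - 5.6941*r^2 - 43.569*r + 26.5225)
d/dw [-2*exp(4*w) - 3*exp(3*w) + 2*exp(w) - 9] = (-8*exp(3*w) - 9*exp(2*w) + 2)*exp(w)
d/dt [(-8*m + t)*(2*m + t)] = -6*m + 2*t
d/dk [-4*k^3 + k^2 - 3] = 2*k*(1 - 6*k)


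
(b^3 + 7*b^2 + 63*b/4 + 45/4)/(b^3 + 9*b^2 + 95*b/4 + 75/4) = (b + 3)/(b + 5)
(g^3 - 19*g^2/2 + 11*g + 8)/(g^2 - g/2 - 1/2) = (g^2 - 10*g + 16)/(g - 1)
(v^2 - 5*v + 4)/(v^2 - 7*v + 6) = (v - 4)/(v - 6)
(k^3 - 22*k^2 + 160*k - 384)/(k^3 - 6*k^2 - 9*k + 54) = (k^2 - 16*k + 64)/(k^2 - 9)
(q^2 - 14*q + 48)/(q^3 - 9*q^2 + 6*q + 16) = (q - 6)/(q^2 - q - 2)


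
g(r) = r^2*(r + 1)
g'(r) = r^2 + 2*r*(r + 1) = r*(3*r + 2)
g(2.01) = 12.16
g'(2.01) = 16.14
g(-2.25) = -6.33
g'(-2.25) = 10.69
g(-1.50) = -1.12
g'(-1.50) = 3.75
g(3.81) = 69.82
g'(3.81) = 51.17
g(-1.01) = -0.01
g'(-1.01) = 1.04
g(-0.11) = 0.01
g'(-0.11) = -0.18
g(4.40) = 104.54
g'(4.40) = 66.88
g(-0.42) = 0.10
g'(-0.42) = -0.31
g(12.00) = 1872.00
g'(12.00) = 456.00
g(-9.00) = -648.00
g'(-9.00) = 225.00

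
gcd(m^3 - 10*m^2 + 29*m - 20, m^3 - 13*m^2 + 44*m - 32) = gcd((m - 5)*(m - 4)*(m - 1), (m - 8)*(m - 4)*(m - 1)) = m^2 - 5*m + 4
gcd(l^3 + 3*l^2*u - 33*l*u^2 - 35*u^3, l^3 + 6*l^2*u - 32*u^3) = 1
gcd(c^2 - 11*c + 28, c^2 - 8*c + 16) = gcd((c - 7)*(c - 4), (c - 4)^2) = c - 4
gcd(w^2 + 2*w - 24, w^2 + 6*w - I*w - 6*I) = w + 6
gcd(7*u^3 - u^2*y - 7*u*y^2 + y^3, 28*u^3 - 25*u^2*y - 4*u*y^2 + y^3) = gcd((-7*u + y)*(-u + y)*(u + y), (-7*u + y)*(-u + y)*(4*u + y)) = 7*u^2 - 8*u*y + y^2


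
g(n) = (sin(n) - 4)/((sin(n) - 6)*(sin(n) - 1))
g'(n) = -(sin(n) - 4)*cos(n)/((sin(n) - 6)*(sin(n) - 1)^2) + cos(n)/((sin(n) - 6)*(sin(n) - 1)) - (sin(n) - 4)*cos(n)/((sin(n) - 6)^2*(sin(n) - 1))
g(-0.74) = -0.42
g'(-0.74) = -0.16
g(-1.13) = -0.37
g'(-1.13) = -0.07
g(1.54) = -1265.45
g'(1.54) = -82170.23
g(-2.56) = -0.45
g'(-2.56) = 0.22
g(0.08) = -0.72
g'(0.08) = -0.72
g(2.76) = -1.03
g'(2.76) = 1.43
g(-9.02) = -0.49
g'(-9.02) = 0.29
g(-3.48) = -0.97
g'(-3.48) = 1.28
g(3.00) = -0.77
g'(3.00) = 0.82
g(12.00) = -0.45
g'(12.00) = -0.22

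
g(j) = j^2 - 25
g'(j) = 2*j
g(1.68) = -22.18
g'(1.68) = 3.36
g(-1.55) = -22.60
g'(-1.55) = -3.10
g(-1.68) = -22.18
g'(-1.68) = -3.36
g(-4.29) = -6.60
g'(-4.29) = -8.58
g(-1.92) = -21.31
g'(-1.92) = -3.84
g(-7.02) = 24.28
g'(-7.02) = -14.04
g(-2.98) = -16.12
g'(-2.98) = -5.96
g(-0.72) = -24.48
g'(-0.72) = -1.44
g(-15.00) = 200.00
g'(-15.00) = -30.00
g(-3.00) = -16.00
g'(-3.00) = -6.00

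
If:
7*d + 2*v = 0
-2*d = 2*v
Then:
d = 0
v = 0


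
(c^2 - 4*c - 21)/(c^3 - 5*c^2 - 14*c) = (c + 3)/(c*(c + 2))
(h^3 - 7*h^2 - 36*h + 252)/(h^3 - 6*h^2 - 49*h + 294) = (h + 6)/(h + 7)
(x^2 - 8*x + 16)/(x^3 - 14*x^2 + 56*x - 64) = (x - 4)/(x^2 - 10*x + 16)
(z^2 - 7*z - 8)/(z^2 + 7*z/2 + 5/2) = 2*(z - 8)/(2*z + 5)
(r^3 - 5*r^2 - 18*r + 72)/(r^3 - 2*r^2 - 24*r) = (r - 3)/r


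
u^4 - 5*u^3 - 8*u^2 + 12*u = u*(u - 6)*(u - 1)*(u + 2)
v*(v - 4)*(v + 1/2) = v^3 - 7*v^2/2 - 2*v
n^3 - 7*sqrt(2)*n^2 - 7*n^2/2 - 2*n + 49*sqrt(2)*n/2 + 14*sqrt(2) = (n - 4)*(n + 1/2)*(n - 7*sqrt(2))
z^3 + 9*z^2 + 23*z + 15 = (z + 1)*(z + 3)*(z + 5)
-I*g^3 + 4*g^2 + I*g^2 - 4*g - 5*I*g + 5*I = (g - I)*(g + 5*I)*(-I*g + I)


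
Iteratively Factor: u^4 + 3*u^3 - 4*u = (u)*(u^3 + 3*u^2 - 4) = u*(u - 1)*(u^2 + 4*u + 4) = u*(u - 1)*(u + 2)*(u + 2)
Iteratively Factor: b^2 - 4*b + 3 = (b - 1)*(b - 3)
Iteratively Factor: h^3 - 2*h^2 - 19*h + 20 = (h - 5)*(h^2 + 3*h - 4) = (h - 5)*(h + 4)*(h - 1)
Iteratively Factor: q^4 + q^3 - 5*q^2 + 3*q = (q + 3)*(q^3 - 2*q^2 + q) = (q - 1)*(q + 3)*(q^2 - q) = q*(q - 1)*(q + 3)*(q - 1)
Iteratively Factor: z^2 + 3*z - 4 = (z + 4)*(z - 1)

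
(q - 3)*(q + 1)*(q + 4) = q^3 + 2*q^2 - 11*q - 12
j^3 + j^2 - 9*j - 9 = (j - 3)*(j + 1)*(j + 3)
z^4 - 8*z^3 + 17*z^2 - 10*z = z*(z - 5)*(z - 2)*(z - 1)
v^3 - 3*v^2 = v^2*(v - 3)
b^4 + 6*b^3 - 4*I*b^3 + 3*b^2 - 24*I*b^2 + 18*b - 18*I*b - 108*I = (b + 6)*(b - 3*I)^2*(b + 2*I)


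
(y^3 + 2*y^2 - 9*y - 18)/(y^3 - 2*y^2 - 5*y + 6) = (y + 3)/(y - 1)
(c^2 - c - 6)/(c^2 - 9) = (c + 2)/(c + 3)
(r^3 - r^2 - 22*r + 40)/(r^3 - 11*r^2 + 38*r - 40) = (r + 5)/(r - 5)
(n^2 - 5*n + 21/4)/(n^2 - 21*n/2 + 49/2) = (n - 3/2)/(n - 7)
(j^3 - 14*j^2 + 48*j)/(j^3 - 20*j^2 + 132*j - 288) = j/(j - 6)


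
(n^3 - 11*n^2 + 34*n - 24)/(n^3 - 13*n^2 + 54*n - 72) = (n - 1)/(n - 3)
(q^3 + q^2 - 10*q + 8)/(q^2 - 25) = (q^3 + q^2 - 10*q + 8)/(q^2 - 25)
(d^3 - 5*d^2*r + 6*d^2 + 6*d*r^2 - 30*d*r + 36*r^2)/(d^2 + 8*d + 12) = (d^2 - 5*d*r + 6*r^2)/(d + 2)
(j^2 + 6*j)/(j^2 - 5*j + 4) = j*(j + 6)/(j^2 - 5*j + 4)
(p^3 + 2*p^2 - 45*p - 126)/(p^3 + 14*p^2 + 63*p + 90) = (p - 7)/(p + 5)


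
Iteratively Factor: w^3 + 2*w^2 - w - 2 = (w + 1)*(w^2 + w - 2) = (w - 1)*(w + 1)*(w + 2)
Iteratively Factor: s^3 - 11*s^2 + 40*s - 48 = (s - 4)*(s^2 - 7*s + 12) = (s - 4)*(s - 3)*(s - 4)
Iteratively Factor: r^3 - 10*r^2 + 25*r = (r - 5)*(r^2 - 5*r) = r*(r - 5)*(r - 5)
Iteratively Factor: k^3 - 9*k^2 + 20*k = (k - 5)*(k^2 - 4*k) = k*(k - 5)*(k - 4)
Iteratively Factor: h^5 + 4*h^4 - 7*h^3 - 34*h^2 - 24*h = (h + 2)*(h^4 + 2*h^3 - 11*h^2 - 12*h) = (h + 1)*(h + 2)*(h^3 + h^2 - 12*h) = (h + 1)*(h + 2)*(h + 4)*(h^2 - 3*h) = (h - 3)*(h + 1)*(h + 2)*(h + 4)*(h)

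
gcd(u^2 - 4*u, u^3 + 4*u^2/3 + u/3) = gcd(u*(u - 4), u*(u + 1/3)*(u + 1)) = u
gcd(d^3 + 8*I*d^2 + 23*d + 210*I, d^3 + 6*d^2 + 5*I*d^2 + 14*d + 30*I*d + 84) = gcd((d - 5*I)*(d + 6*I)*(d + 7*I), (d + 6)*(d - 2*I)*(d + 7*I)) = d + 7*I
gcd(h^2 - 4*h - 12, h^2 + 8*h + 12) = h + 2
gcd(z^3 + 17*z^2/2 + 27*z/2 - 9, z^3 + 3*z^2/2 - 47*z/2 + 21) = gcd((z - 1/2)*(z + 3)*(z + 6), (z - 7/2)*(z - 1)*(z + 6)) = z + 6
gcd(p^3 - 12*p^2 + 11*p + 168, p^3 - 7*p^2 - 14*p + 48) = p^2 - 5*p - 24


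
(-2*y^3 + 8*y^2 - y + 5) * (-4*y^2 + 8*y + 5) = 8*y^5 - 48*y^4 + 58*y^3 + 12*y^2 + 35*y + 25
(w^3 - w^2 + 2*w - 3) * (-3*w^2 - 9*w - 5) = -3*w^5 - 6*w^4 - 2*w^3 - 4*w^2 + 17*w + 15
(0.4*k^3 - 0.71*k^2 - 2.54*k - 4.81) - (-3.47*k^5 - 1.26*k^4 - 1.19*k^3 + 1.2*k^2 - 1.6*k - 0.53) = 3.47*k^5 + 1.26*k^4 + 1.59*k^3 - 1.91*k^2 - 0.94*k - 4.28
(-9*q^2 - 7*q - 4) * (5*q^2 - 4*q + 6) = -45*q^4 + q^3 - 46*q^2 - 26*q - 24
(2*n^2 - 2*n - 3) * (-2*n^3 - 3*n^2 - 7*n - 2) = -4*n^5 - 2*n^4 - 2*n^3 + 19*n^2 + 25*n + 6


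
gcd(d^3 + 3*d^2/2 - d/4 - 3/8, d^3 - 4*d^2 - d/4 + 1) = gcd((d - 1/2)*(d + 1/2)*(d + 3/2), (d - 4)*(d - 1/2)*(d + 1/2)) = d^2 - 1/4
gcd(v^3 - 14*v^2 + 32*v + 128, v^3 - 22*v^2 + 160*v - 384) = v^2 - 16*v + 64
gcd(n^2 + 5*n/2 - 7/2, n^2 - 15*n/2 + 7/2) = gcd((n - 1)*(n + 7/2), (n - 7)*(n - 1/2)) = 1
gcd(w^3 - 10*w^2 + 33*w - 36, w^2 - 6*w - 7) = 1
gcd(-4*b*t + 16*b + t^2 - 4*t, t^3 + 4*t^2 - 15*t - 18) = 1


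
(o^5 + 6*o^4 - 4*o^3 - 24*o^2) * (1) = o^5 + 6*o^4 - 4*o^3 - 24*o^2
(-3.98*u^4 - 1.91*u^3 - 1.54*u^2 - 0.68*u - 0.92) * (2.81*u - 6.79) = -11.1838*u^5 + 21.6571*u^4 + 8.6415*u^3 + 8.5458*u^2 + 2.032*u + 6.2468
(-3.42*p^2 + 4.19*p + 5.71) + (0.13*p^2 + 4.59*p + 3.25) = -3.29*p^2 + 8.78*p + 8.96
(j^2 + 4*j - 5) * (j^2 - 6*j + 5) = j^4 - 2*j^3 - 24*j^2 + 50*j - 25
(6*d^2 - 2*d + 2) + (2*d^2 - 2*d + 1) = 8*d^2 - 4*d + 3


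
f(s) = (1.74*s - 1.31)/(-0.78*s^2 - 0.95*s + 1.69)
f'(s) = (1.56*s + 0.95)*(1.74*s - 1.31)/(-0.78*s^2 - 0.95*s + 1.69)^2 + 1.74/(-0.78*s^2 - 0.95*s + 1.69) = (1.3572*s^2 - 2.0436*s + 1.6961)/(0.6084*s^4 + 1.482*s^3 - 1.7339*s^2 - 3.211*s + 2.8561)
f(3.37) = -0.44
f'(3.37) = 0.10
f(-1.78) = -4.84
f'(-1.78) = 11.64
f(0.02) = -0.76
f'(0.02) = 0.59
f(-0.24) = -0.92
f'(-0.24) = 0.65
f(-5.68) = 0.62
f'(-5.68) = 0.17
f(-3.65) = 1.46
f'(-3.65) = 0.99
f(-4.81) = 0.82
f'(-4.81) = 0.31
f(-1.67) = -3.83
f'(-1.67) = 7.33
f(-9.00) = 0.32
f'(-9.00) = 0.05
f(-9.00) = 0.32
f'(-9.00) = 0.05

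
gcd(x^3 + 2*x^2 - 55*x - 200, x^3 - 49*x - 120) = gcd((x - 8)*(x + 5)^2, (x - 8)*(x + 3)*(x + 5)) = x^2 - 3*x - 40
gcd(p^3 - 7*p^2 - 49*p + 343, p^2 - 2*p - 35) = p - 7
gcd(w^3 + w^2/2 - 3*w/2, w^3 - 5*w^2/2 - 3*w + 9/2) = w^2 + w/2 - 3/2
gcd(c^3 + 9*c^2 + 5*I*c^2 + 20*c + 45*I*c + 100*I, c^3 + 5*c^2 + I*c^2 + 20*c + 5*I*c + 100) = c^2 + c*(5 + 5*I) + 25*I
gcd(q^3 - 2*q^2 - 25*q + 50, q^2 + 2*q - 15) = q + 5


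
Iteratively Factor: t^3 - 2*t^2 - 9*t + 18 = (t - 3)*(t^2 + t - 6) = (t - 3)*(t + 3)*(t - 2)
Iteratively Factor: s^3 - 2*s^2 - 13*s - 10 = (s + 2)*(s^2 - 4*s - 5) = (s + 1)*(s + 2)*(s - 5)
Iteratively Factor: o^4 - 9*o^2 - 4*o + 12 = (o + 2)*(o^3 - 2*o^2 - 5*o + 6) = (o + 2)^2*(o^2 - 4*o + 3) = (o - 1)*(o + 2)^2*(o - 3)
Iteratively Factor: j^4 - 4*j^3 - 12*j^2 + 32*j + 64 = (j - 4)*(j^3 - 12*j - 16) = (j - 4)*(j + 2)*(j^2 - 2*j - 8) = (j - 4)*(j + 2)^2*(j - 4)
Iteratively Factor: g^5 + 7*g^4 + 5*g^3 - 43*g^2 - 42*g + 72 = (g + 3)*(g^4 + 4*g^3 - 7*g^2 - 22*g + 24) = (g - 1)*(g + 3)*(g^3 + 5*g^2 - 2*g - 24) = (g - 1)*(g + 3)*(g + 4)*(g^2 + g - 6) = (g - 2)*(g - 1)*(g + 3)*(g + 4)*(g + 3)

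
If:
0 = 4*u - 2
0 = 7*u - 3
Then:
No Solution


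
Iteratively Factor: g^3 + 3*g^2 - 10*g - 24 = (g - 3)*(g^2 + 6*g + 8) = (g - 3)*(g + 2)*(g + 4)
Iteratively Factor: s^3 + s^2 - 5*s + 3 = (s - 1)*(s^2 + 2*s - 3) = (s - 1)^2*(s + 3)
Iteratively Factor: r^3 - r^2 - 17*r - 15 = (r + 3)*(r^2 - 4*r - 5) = (r + 1)*(r + 3)*(r - 5)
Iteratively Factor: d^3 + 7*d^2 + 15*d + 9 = (d + 3)*(d^2 + 4*d + 3) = (d + 1)*(d + 3)*(d + 3)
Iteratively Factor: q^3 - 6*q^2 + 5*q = (q)*(q^2 - 6*q + 5) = q*(q - 1)*(q - 5)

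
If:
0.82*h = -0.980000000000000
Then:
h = -1.20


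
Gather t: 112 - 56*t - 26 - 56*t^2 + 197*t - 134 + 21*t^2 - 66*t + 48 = -35*t^2 + 75*t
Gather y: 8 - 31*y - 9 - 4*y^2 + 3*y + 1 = -4*y^2 - 28*y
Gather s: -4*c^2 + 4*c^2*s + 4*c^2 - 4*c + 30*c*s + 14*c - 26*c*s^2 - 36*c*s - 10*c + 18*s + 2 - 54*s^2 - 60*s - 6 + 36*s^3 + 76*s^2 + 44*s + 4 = 36*s^3 + s^2*(22 - 26*c) + s*(4*c^2 - 6*c + 2)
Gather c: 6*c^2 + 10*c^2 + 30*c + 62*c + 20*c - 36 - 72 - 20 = 16*c^2 + 112*c - 128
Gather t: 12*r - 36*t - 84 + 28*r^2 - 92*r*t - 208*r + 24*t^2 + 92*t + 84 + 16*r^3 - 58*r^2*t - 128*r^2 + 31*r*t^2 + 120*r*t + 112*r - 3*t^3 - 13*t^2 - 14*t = 16*r^3 - 100*r^2 - 84*r - 3*t^3 + t^2*(31*r + 11) + t*(-58*r^2 + 28*r + 42)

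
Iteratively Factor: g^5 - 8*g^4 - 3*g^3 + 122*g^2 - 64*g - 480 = (g - 4)*(g^4 - 4*g^3 - 19*g^2 + 46*g + 120) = (g - 4)^2*(g^3 - 19*g - 30) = (g - 4)^2*(g + 2)*(g^2 - 2*g - 15) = (g - 4)^2*(g + 2)*(g + 3)*(g - 5)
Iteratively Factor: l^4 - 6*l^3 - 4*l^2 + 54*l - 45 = (l - 3)*(l^3 - 3*l^2 - 13*l + 15) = (l - 3)*(l - 1)*(l^2 - 2*l - 15) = (l - 5)*(l - 3)*(l - 1)*(l + 3)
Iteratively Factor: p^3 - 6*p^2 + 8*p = (p)*(p^2 - 6*p + 8) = p*(p - 2)*(p - 4)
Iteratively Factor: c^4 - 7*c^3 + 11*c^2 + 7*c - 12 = (c - 1)*(c^3 - 6*c^2 + 5*c + 12) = (c - 1)*(c + 1)*(c^2 - 7*c + 12) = (c - 4)*(c - 1)*(c + 1)*(c - 3)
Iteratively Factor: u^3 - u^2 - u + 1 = (u - 1)*(u^2 - 1) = (u - 1)^2*(u + 1)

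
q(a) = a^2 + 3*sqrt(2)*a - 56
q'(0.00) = 4.24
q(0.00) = -56.00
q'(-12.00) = -19.76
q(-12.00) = 37.09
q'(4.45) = 13.14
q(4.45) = -17.32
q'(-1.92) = 0.40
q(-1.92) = -60.46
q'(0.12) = 4.48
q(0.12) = -55.48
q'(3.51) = 11.26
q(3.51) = -28.79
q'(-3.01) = -1.78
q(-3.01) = -59.71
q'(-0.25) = 3.74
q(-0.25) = -57.00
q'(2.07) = 8.38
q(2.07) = -42.93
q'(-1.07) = 2.10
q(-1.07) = -59.39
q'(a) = 2*a + 3*sqrt(2)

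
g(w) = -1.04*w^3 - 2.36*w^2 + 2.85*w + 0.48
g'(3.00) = -39.39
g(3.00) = -40.29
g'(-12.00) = -389.79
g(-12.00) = 1423.56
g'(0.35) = 0.82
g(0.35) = 1.14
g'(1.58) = -12.40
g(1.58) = -5.01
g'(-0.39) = 4.22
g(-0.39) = -0.93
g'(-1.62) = 2.31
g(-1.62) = -5.91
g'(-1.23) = 3.94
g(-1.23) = -4.66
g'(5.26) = -108.30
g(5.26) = -201.18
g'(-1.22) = 3.96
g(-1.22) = -4.62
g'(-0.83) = 4.62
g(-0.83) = -2.92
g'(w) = -3.12*w^2 - 4.72*w + 2.85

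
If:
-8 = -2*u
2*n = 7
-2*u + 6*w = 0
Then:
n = 7/2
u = 4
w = 4/3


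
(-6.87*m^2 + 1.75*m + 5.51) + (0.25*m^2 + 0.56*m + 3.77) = -6.62*m^2 + 2.31*m + 9.28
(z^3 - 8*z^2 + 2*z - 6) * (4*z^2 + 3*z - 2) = 4*z^5 - 29*z^4 - 18*z^3 - 2*z^2 - 22*z + 12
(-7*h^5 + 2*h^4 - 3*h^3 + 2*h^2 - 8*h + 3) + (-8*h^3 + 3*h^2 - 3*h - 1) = -7*h^5 + 2*h^4 - 11*h^3 + 5*h^2 - 11*h + 2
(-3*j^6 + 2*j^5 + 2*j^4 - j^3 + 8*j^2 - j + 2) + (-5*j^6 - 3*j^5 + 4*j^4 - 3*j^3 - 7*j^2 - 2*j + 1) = -8*j^6 - j^5 + 6*j^4 - 4*j^3 + j^2 - 3*j + 3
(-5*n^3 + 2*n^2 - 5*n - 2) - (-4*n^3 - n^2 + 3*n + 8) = -n^3 + 3*n^2 - 8*n - 10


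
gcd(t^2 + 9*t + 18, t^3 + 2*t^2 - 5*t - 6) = t + 3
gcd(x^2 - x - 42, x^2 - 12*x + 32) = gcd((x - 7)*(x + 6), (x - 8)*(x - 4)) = 1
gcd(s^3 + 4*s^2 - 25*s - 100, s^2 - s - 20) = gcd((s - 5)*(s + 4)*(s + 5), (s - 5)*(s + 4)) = s^2 - s - 20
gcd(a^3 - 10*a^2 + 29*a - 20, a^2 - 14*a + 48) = 1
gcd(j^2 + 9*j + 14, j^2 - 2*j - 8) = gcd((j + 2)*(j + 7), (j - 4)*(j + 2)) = j + 2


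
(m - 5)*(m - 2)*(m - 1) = m^3 - 8*m^2 + 17*m - 10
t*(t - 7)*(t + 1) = t^3 - 6*t^2 - 7*t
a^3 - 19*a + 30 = (a - 3)*(a - 2)*(a + 5)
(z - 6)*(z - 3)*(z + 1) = z^3 - 8*z^2 + 9*z + 18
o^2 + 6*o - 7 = (o - 1)*(o + 7)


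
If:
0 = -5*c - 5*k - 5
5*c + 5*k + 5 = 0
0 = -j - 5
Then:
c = -k - 1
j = -5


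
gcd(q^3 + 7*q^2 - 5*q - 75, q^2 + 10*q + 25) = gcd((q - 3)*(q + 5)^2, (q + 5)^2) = q^2 + 10*q + 25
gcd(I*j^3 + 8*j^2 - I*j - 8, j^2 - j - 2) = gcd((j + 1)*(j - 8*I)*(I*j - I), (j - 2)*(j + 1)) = j + 1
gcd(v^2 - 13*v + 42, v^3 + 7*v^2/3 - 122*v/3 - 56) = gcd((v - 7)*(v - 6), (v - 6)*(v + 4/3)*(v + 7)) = v - 6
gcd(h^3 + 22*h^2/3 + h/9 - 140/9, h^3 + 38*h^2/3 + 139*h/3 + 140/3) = h^2 + 26*h/3 + 35/3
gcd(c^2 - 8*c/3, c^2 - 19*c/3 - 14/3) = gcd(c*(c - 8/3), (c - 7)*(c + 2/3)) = 1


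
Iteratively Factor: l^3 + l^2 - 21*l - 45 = (l + 3)*(l^2 - 2*l - 15) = (l + 3)^2*(l - 5)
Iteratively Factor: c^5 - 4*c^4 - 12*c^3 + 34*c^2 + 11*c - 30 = (c + 1)*(c^4 - 5*c^3 - 7*c^2 + 41*c - 30) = (c - 5)*(c + 1)*(c^3 - 7*c + 6) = (c - 5)*(c - 2)*(c + 1)*(c^2 + 2*c - 3) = (c - 5)*(c - 2)*(c + 1)*(c + 3)*(c - 1)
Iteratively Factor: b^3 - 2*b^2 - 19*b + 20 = (b - 1)*(b^2 - b - 20) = (b - 5)*(b - 1)*(b + 4)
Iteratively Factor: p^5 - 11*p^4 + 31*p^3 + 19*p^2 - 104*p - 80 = (p + 1)*(p^4 - 12*p^3 + 43*p^2 - 24*p - 80) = (p - 4)*(p + 1)*(p^3 - 8*p^2 + 11*p + 20) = (p - 4)^2*(p + 1)*(p^2 - 4*p - 5) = (p - 5)*(p - 4)^2*(p + 1)*(p + 1)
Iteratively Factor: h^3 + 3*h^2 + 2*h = (h)*(h^2 + 3*h + 2) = h*(h + 2)*(h + 1)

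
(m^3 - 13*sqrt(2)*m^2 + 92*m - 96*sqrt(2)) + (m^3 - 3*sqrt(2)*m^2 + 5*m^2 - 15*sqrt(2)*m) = 2*m^3 - 16*sqrt(2)*m^2 + 5*m^2 - 15*sqrt(2)*m + 92*m - 96*sqrt(2)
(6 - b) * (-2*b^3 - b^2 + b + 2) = 2*b^4 - 11*b^3 - 7*b^2 + 4*b + 12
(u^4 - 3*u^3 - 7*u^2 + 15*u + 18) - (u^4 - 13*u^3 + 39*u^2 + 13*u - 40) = 10*u^3 - 46*u^2 + 2*u + 58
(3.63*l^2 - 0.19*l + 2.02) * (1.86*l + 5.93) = 6.7518*l^3 + 21.1725*l^2 + 2.6305*l + 11.9786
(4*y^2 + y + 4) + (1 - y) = 4*y^2 + 5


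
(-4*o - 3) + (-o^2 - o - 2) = -o^2 - 5*o - 5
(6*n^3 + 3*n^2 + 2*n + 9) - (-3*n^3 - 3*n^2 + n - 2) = 9*n^3 + 6*n^2 + n + 11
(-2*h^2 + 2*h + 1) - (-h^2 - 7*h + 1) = -h^2 + 9*h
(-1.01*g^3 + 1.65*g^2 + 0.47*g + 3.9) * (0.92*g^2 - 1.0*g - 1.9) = -0.9292*g^5 + 2.528*g^4 + 0.7014*g^3 - 0.0169999999999997*g^2 - 4.793*g - 7.41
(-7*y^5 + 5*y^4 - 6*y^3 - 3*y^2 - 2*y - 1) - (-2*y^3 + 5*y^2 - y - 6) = -7*y^5 + 5*y^4 - 4*y^3 - 8*y^2 - y + 5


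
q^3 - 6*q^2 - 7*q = q*(q - 7)*(q + 1)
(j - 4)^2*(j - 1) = j^3 - 9*j^2 + 24*j - 16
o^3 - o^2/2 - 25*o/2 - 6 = (o - 4)*(o + 1/2)*(o + 3)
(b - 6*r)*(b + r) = b^2 - 5*b*r - 6*r^2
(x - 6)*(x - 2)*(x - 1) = x^3 - 9*x^2 + 20*x - 12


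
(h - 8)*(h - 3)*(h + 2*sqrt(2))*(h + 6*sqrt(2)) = h^4 - 11*h^3 + 8*sqrt(2)*h^3 - 88*sqrt(2)*h^2 + 48*h^2 - 264*h + 192*sqrt(2)*h + 576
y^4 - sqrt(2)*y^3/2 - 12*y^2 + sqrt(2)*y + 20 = (y - 5*sqrt(2)/2)*(y - sqrt(2))*(y + sqrt(2))*(y + 2*sqrt(2))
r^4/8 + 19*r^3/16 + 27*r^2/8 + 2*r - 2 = (r/4 + 1)*(r/2 + 1)*(r - 1/2)*(r + 4)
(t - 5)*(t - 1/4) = t^2 - 21*t/4 + 5/4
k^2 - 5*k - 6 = (k - 6)*(k + 1)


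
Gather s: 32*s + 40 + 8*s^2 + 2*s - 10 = 8*s^2 + 34*s + 30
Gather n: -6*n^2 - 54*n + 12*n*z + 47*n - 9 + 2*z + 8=-6*n^2 + n*(12*z - 7) + 2*z - 1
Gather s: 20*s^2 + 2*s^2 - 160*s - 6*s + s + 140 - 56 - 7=22*s^2 - 165*s + 77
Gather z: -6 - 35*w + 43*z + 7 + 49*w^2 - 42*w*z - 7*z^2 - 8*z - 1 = 49*w^2 - 35*w - 7*z^2 + z*(35 - 42*w)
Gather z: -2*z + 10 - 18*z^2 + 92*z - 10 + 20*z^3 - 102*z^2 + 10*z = 20*z^3 - 120*z^2 + 100*z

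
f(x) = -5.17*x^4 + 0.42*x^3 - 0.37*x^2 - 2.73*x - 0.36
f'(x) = -20.68*x^3 + 1.26*x^2 - 0.74*x - 2.73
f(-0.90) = -1.90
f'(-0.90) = 14.03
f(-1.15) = -7.39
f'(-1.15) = 31.24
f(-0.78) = -0.57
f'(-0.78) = 8.43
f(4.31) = -1769.39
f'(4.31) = -1638.22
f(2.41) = -177.61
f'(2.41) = -286.66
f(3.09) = -471.27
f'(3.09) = -603.12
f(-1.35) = -15.55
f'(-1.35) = 51.45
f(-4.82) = -2833.31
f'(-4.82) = 2345.86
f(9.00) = -33669.09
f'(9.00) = -14983.05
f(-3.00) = -425.61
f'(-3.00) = 569.19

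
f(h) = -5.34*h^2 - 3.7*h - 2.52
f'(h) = -10.68*h - 3.7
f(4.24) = -114.21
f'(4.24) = -48.98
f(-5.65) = -152.08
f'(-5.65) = 56.64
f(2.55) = -46.68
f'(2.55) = -30.93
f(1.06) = -12.44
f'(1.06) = -15.02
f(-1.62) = -10.54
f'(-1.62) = 13.60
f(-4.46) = -92.24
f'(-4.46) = 43.93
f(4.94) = -151.11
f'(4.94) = -56.46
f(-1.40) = -7.81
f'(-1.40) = 11.25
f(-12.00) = -727.08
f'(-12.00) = 124.46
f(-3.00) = -39.48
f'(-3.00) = 28.34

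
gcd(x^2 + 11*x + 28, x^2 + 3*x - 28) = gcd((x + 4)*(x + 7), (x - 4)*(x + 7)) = x + 7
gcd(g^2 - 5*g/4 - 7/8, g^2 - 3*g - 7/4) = g + 1/2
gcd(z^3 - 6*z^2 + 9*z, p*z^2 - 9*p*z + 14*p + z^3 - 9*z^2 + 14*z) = 1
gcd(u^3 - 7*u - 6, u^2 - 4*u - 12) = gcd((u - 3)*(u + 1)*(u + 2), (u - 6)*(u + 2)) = u + 2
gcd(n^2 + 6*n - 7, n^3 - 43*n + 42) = n^2 + 6*n - 7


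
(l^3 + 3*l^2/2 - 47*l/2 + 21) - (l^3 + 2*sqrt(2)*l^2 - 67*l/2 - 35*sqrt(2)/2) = -2*sqrt(2)*l^2 + 3*l^2/2 + 10*l + 21 + 35*sqrt(2)/2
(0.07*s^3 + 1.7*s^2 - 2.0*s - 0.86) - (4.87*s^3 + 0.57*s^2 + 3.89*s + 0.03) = -4.8*s^3 + 1.13*s^2 - 5.89*s - 0.89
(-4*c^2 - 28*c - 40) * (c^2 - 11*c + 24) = -4*c^4 + 16*c^3 + 172*c^2 - 232*c - 960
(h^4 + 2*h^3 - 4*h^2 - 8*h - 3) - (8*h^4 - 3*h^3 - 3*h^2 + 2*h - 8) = -7*h^4 + 5*h^3 - h^2 - 10*h + 5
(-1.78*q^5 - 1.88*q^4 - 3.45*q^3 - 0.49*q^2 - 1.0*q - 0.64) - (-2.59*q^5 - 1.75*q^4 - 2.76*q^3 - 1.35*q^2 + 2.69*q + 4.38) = 0.81*q^5 - 0.13*q^4 - 0.69*q^3 + 0.86*q^2 - 3.69*q - 5.02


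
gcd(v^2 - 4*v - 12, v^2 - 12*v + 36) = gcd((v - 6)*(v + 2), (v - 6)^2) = v - 6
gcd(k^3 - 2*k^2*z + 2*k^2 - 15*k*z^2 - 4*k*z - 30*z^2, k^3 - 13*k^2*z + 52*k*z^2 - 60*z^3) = -k + 5*z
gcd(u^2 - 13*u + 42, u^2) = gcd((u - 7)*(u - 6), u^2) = 1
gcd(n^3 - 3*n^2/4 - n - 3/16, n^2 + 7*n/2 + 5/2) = 1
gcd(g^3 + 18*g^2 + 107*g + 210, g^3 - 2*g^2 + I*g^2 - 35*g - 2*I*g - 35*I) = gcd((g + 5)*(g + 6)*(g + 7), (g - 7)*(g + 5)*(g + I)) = g + 5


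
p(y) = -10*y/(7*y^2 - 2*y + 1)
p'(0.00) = -10.00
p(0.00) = 0.00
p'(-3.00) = 0.13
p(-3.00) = 0.43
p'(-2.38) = 0.19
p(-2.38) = 0.52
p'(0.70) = 2.65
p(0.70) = -2.31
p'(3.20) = 0.16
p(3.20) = -0.48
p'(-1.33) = 0.44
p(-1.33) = 0.83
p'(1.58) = 0.70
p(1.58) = -1.03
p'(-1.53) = 0.37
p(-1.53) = 0.75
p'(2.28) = 0.33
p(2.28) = -0.69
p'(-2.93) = 0.13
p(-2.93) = 0.44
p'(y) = -10*y*(2 - 14*y)/(7*y^2 - 2*y + 1)^2 - 10/(7*y^2 - 2*y + 1)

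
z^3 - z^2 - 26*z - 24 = (z - 6)*(z + 1)*(z + 4)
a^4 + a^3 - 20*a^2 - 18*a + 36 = (a - 1)*(a + 2)*(a - 3*sqrt(2))*(a + 3*sqrt(2))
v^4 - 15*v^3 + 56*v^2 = v^2*(v - 8)*(v - 7)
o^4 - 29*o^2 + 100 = (o - 5)*(o - 2)*(o + 2)*(o + 5)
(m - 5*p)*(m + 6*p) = m^2 + m*p - 30*p^2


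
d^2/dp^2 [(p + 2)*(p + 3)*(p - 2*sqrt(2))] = 6*p - 4*sqrt(2) + 10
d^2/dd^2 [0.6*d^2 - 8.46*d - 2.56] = 1.20000000000000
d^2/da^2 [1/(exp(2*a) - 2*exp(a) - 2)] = 2*((1 - 2*exp(a))*(-exp(2*a) + 2*exp(a) + 2) - 4*(1 - exp(a))^2*exp(a))*exp(a)/(-exp(2*a) + 2*exp(a) + 2)^3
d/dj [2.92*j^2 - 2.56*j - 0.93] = 5.84*j - 2.56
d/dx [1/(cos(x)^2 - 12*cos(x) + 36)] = 2*sin(x)/(cos(x) - 6)^3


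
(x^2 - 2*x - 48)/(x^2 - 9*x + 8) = (x + 6)/(x - 1)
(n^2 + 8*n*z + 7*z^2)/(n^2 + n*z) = (n + 7*z)/n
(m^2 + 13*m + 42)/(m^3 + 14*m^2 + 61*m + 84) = (m + 6)/(m^2 + 7*m + 12)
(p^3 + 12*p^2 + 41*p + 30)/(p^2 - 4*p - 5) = (p^2 + 11*p + 30)/(p - 5)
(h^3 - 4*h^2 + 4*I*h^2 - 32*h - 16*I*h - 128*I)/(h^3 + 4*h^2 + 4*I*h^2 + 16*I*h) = (h - 8)/h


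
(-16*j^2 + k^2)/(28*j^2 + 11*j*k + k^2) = (-4*j + k)/(7*j + k)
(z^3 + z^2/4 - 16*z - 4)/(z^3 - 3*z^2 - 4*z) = (z^2 + 17*z/4 + 1)/(z*(z + 1))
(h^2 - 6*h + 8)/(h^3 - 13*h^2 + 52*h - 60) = (h - 4)/(h^2 - 11*h + 30)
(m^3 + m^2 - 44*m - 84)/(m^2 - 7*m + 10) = (m^3 + m^2 - 44*m - 84)/(m^2 - 7*m + 10)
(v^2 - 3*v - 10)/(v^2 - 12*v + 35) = (v + 2)/(v - 7)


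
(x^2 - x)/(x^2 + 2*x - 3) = x/(x + 3)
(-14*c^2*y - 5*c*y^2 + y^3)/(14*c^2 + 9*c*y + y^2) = y*(-7*c + y)/(7*c + y)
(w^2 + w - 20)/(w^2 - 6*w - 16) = (-w^2 - w + 20)/(-w^2 + 6*w + 16)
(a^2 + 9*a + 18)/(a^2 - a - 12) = (a + 6)/(a - 4)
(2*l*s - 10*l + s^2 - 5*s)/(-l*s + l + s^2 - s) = (-2*l*s + 10*l - s^2 + 5*s)/(l*s - l - s^2 + s)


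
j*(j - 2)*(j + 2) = j^3 - 4*j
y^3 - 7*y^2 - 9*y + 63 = (y - 7)*(y - 3)*(y + 3)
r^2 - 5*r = r*(r - 5)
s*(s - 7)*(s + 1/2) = s^3 - 13*s^2/2 - 7*s/2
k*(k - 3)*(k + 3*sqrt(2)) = k^3 - 3*k^2 + 3*sqrt(2)*k^2 - 9*sqrt(2)*k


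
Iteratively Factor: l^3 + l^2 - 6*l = (l)*(l^2 + l - 6) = l*(l + 3)*(l - 2)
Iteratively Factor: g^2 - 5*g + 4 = (g - 4)*(g - 1)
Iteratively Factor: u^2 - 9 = (u + 3)*(u - 3)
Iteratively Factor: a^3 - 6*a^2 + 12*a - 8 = (a - 2)*(a^2 - 4*a + 4) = (a - 2)^2*(a - 2)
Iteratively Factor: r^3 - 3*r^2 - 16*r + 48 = (r - 3)*(r^2 - 16) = (r - 4)*(r - 3)*(r + 4)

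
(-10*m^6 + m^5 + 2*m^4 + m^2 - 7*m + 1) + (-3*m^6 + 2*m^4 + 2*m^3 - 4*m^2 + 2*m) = -13*m^6 + m^5 + 4*m^4 + 2*m^3 - 3*m^2 - 5*m + 1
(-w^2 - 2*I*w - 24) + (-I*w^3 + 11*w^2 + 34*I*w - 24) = -I*w^3 + 10*w^2 + 32*I*w - 48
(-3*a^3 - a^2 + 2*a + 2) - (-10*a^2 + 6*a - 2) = -3*a^3 + 9*a^2 - 4*a + 4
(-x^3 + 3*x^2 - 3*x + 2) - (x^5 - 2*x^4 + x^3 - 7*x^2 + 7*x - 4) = -x^5 + 2*x^4 - 2*x^3 + 10*x^2 - 10*x + 6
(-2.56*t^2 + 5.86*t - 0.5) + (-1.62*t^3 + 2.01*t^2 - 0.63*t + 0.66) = -1.62*t^3 - 0.55*t^2 + 5.23*t + 0.16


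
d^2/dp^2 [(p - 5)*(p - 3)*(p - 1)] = 6*p - 18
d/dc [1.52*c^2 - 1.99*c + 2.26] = 3.04*c - 1.99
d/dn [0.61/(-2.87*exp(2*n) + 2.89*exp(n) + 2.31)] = (3.5014*exp(n) - 1.7629)*exp(n)/(-2.87*exp(2*n) + 2.89*exp(n) + 2.31)^2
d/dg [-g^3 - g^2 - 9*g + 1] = -3*g^2 - 2*g - 9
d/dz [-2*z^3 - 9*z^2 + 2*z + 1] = -6*z^2 - 18*z + 2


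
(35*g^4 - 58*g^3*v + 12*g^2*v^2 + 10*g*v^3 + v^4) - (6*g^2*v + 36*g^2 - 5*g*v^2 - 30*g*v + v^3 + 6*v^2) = 35*g^4 - 58*g^3*v + 12*g^2*v^2 - 6*g^2*v - 36*g^2 + 10*g*v^3 + 5*g*v^2 + 30*g*v + v^4 - v^3 - 6*v^2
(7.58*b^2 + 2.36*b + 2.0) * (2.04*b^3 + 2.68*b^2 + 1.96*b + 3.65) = 15.4632*b^5 + 25.1288*b^4 + 25.2616*b^3 + 37.6526*b^2 + 12.534*b + 7.3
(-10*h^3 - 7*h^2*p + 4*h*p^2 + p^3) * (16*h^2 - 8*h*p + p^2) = -160*h^5 - 32*h^4*p + 110*h^3*p^2 - 23*h^2*p^3 - 4*h*p^4 + p^5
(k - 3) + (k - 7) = 2*k - 10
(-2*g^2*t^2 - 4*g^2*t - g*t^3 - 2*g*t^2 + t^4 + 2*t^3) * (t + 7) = -2*g^2*t^3 - 18*g^2*t^2 - 28*g^2*t - g*t^4 - 9*g*t^3 - 14*g*t^2 + t^5 + 9*t^4 + 14*t^3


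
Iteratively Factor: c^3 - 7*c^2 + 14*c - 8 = (c - 1)*(c^2 - 6*c + 8) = (c - 2)*(c - 1)*(c - 4)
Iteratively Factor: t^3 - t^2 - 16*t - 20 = (t + 2)*(t^2 - 3*t - 10) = (t - 5)*(t + 2)*(t + 2)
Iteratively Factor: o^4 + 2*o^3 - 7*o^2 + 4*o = (o + 4)*(o^3 - 2*o^2 + o) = o*(o + 4)*(o^2 - 2*o + 1) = o*(o - 1)*(o + 4)*(o - 1)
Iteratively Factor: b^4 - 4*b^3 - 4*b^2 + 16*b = (b - 2)*(b^3 - 2*b^2 - 8*b) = (b - 2)*(b + 2)*(b^2 - 4*b) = b*(b - 2)*(b + 2)*(b - 4)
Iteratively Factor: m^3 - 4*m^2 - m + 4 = (m - 1)*(m^2 - 3*m - 4) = (m - 1)*(m + 1)*(m - 4)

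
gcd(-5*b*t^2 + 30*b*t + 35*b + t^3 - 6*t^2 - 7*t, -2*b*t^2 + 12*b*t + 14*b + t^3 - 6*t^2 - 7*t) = t^2 - 6*t - 7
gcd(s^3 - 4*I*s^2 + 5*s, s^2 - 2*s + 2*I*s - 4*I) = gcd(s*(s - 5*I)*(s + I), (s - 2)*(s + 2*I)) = 1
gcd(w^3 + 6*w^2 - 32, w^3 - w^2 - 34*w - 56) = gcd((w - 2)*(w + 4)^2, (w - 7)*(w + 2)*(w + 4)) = w + 4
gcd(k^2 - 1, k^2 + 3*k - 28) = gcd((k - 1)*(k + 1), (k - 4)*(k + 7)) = 1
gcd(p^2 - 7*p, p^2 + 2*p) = p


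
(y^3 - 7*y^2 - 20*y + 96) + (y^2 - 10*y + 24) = y^3 - 6*y^2 - 30*y + 120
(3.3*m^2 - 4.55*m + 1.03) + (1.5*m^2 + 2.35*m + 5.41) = 4.8*m^2 - 2.2*m + 6.44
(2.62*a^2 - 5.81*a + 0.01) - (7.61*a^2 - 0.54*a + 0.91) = -4.99*a^2 - 5.27*a - 0.9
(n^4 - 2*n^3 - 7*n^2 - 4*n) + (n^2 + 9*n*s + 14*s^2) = n^4 - 2*n^3 - 6*n^2 + 9*n*s - 4*n + 14*s^2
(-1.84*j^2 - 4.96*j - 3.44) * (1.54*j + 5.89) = -2.8336*j^3 - 18.476*j^2 - 34.512*j - 20.2616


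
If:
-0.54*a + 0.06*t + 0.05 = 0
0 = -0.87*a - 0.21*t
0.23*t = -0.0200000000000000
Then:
No Solution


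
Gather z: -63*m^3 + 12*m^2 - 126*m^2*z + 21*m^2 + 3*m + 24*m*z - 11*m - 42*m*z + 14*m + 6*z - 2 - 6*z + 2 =-63*m^3 + 33*m^2 + 6*m + z*(-126*m^2 - 18*m)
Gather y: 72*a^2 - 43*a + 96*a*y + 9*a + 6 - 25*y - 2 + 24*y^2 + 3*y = 72*a^2 - 34*a + 24*y^2 + y*(96*a - 22) + 4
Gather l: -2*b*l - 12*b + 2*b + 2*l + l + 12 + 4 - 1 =-10*b + l*(3 - 2*b) + 15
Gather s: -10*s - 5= -10*s - 5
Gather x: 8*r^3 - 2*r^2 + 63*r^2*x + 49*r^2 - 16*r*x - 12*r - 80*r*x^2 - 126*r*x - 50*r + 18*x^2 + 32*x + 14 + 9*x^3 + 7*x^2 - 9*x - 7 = 8*r^3 + 47*r^2 - 62*r + 9*x^3 + x^2*(25 - 80*r) + x*(63*r^2 - 142*r + 23) + 7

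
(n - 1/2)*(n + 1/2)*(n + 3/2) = n^3 + 3*n^2/2 - n/4 - 3/8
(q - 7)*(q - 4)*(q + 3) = q^3 - 8*q^2 - 5*q + 84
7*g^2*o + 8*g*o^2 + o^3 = o*(g + o)*(7*g + o)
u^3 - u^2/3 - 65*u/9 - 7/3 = (u - 3)*(u + 1/3)*(u + 7/3)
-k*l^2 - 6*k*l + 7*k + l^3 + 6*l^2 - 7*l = (-k + l)*(l - 1)*(l + 7)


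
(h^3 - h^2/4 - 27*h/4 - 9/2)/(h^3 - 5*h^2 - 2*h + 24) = (h + 3/4)/(h - 4)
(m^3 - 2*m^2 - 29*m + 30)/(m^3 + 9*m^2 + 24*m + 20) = (m^2 - 7*m + 6)/(m^2 + 4*m + 4)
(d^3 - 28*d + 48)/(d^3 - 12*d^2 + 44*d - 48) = (d + 6)/(d - 6)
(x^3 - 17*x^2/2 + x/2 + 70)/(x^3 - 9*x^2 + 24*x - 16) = (2*x^2 - 9*x - 35)/(2*(x^2 - 5*x + 4))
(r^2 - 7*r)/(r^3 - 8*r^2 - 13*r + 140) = r/(r^2 - r - 20)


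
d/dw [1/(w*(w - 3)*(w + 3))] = 3*(3 - w^2)/(w^2*(w^4 - 18*w^2 + 81))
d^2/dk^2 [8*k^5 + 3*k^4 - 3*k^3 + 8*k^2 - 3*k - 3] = 160*k^3 + 36*k^2 - 18*k + 16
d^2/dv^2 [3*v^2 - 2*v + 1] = 6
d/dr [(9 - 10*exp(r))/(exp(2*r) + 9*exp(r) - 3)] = (10*exp(2*r) - 18*exp(r) - 51)*exp(r)/(exp(4*r) + 18*exp(3*r) + 75*exp(2*r) - 54*exp(r) + 9)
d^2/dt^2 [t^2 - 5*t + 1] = 2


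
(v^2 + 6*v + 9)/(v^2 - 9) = (v + 3)/(v - 3)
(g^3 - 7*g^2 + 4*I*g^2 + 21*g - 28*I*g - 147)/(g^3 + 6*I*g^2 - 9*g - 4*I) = (g^3 + g^2*(-7 + 4*I) + g*(21 - 28*I) - 147)/(g^3 + 6*I*g^2 - 9*g - 4*I)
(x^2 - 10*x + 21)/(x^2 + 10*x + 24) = (x^2 - 10*x + 21)/(x^2 + 10*x + 24)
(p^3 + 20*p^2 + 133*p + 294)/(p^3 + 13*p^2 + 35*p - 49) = (p + 6)/(p - 1)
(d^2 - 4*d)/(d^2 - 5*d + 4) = d/(d - 1)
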